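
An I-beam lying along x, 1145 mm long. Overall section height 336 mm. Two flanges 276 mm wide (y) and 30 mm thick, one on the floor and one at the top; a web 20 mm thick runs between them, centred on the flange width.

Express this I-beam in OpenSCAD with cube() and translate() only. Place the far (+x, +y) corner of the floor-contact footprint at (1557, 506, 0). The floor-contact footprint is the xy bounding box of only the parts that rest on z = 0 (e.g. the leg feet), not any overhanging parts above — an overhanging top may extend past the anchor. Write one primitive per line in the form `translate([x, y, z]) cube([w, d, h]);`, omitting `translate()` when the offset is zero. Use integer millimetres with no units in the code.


translate([412, 230, 0]) cube([1145, 276, 30]);
translate([412, 358, 30]) cube([1145, 20, 276]);
translate([412, 230, 306]) cube([1145, 276, 30]);


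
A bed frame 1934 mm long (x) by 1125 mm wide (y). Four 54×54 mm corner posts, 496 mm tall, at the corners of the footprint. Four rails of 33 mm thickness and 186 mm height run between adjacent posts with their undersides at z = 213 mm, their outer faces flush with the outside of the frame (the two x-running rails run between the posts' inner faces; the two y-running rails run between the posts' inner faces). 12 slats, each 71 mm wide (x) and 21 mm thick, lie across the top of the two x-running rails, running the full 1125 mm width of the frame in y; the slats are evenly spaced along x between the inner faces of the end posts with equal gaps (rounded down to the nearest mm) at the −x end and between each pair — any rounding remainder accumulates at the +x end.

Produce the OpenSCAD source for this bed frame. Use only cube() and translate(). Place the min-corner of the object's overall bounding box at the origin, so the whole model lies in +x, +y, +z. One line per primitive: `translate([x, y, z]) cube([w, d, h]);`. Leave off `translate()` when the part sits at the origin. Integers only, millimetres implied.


// slat z = rail_z + rail_h = 213 + 186 = 399
// slat gap = ⌊(1826 − 12·71) / 13⌋ = 74
cube([54, 54, 496]);
translate([0, 1071, 0]) cube([54, 54, 496]);
translate([1880, 0, 0]) cube([54, 54, 496]);
translate([1880, 1071, 0]) cube([54, 54, 496]);
translate([54, 0, 213]) cube([1826, 33, 186]);
translate([54, 1092, 213]) cube([1826, 33, 186]);
translate([0, 54, 213]) cube([33, 1017, 186]);
translate([1901, 54, 213]) cube([33, 1017, 186]);
translate([128, 0, 399]) cube([71, 1125, 21]);
translate([273, 0, 399]) cube([71, 1125, 21]);
translate([418, 0, 399]) cube([71, 1125, 21]);
translate([563, 0, 399]) cube([71, 1125, 21]);
translate([708, 0, 399]) cube([71, 1125, 21]);
translate([853, 0, 399]) cube([71, 1125, 21]);
translate([998, 0, 399]) cube([71, 1125, 21]);
translate([1143, 0, 399]) cube([71, 1125, 21]);
translate([1288, 0, 399]) cube([71, 1125, 21]);
translate([1433, 0, 399]) cube([71, 1125, 21]);
translate([1578, 0, 399]) cube([71, 1125, 21]);
translate([1723, 0, 399]) cube([71, 1125, 21]);


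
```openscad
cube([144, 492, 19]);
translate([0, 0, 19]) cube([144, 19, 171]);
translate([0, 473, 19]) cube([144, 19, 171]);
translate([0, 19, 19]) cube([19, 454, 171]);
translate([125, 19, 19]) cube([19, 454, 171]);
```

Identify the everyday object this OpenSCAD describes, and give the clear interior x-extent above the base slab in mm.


An open box. The internal width is 106 mm.

A 144×492 base slab with four walls standing on it — an open box. The base is 144 mm wide and the walls are 19 mm thick, so the internal width is 144 − 2 × 19 = 106 mm.


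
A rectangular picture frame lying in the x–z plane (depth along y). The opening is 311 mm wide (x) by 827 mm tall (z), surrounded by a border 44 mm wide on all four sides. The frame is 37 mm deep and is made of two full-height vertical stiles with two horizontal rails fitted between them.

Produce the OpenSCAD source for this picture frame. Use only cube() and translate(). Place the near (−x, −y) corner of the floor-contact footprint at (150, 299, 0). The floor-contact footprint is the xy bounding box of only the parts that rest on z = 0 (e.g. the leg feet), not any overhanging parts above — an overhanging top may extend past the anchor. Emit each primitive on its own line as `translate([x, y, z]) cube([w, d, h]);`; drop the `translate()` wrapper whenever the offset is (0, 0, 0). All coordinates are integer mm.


translate([150, 299, 0]) cube([44, 37, 915]);
translate([505, 299, 0]) cube([44, 37, 915]);
translate([194, 299, 0]) cube([311, 37, 44]);
translate([194, 299, 871]) cube([311, 37, 44]);


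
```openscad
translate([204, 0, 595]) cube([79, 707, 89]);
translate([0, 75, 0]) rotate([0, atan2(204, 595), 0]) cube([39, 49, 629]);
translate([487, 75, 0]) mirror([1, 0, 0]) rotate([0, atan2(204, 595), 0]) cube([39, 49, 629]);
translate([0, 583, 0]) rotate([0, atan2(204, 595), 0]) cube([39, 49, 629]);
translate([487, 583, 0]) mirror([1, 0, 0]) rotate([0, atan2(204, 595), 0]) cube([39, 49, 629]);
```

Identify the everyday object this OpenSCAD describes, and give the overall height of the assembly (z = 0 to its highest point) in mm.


A sawhorse. The overall height is 684 mm.

A beam across two mirrored pairs of raked legs — a sawhorse. The beam's underside is at z = 595 (matching the legs' vertical rise in atan2(204, 595)) and the beam is 89 mm tall, so its top is at 595 + 89 = 684 mm. The raked legs top out at the beam's underside, so that is the highest point.


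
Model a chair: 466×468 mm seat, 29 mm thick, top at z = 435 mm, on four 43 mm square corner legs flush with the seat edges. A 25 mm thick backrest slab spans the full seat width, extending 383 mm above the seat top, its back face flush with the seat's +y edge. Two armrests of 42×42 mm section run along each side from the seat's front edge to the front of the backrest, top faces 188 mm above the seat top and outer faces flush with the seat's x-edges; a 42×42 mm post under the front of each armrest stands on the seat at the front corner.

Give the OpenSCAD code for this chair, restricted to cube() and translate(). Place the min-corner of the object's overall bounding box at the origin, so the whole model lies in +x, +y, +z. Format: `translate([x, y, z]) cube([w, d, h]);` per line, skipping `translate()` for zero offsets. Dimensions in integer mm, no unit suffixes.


// leg_h = 435 - 29 = 406
// arm post h = 188 - 42 = 146
translate([0, 0, 406]) cube([466, 468, 29]);
cube([43, 43, 406]);
translate([423, 0, 0]) cube([43, 43, 406]);
translate([0, 425, 0]) cube([43, 43, 406]);
translate([423, 425, 0]) cube([43, 43, 406]);
translate([0, 443, 435]) cube([466, 25, 383]);
translate([0, 0, 581]) cube([42, 443, 42]);
translate([424, 0, 581]) cube([42, 443, 42]);
translate([0, 0, 435]) cube([42, 42, 146]);
translate([424, 0, 435]) cube([42, 42, 146]);


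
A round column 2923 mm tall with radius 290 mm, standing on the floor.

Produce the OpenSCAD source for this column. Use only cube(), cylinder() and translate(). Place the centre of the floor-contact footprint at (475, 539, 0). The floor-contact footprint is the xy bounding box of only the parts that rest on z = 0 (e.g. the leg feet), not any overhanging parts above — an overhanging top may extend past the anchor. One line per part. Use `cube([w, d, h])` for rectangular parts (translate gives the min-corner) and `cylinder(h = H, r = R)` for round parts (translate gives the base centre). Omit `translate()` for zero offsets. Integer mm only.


translate([475, 539, 0]) cylinder(h = 2923, r = 290);


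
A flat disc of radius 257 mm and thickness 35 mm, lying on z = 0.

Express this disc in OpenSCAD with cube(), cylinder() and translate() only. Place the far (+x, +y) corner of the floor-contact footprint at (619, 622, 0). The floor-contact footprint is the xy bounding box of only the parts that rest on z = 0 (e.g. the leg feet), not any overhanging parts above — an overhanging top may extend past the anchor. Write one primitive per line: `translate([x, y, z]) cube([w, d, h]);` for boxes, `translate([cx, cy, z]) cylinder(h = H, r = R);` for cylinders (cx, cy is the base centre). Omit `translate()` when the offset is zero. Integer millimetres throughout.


translate([362, 365, 0]) cylinder(h = 35, r = 257);


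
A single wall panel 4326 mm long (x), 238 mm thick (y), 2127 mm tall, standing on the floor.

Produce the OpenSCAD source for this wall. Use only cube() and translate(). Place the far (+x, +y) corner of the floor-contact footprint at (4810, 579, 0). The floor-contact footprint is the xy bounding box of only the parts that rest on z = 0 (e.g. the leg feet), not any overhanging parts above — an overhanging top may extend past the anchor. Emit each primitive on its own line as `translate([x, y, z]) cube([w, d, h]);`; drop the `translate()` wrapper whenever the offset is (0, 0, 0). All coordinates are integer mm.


translate([484, 341, 0]) cube([4326, 238, 2127]);


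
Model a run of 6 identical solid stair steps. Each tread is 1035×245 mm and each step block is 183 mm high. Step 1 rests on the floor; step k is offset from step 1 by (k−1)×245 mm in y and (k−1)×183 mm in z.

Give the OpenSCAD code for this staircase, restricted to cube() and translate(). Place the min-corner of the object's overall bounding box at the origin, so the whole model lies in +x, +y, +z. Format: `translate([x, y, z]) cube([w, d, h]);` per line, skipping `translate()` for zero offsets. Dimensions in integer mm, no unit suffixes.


cube([1035, 245, 183]);
translate([0, 245, 183]) cube([1035, 245, 183]);
translate([0, 490, 366]) cube([1035, 245, 183]);
translate([0, 735, 549]) cube([1035, 245, 183]);
translate([0, 980, 732]) cube([1035, 245, 183]);
translate([0, 1225, 915]) cube([1035, 245, 183]);


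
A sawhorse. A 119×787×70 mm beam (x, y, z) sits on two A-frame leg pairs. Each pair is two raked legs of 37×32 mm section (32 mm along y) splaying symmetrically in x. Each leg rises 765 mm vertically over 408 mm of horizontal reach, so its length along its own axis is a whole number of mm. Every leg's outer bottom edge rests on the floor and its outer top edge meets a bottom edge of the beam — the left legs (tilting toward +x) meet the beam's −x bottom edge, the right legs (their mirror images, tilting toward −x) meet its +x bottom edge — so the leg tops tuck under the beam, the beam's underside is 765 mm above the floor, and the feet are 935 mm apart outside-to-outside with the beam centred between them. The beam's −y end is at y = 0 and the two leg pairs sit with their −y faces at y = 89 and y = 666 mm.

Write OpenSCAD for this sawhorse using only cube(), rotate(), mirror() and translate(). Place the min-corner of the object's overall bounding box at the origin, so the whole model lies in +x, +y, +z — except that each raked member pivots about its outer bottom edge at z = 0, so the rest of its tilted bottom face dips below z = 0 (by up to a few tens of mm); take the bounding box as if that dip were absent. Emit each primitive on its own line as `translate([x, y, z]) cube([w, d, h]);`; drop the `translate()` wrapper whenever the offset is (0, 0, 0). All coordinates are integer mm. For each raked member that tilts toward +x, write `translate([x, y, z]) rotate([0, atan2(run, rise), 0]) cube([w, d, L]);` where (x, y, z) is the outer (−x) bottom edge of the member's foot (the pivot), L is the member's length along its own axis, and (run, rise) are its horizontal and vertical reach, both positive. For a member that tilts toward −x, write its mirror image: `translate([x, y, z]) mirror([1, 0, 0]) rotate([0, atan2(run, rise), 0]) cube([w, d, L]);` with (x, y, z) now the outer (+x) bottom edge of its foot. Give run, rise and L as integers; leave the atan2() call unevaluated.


// leg length = √(408² + 765²) = 867
// right-leg outer foot x = 2·408 + 119 = 935
// beam min-corner = (408, 0, 765)
translate([408, 0, 765]) cube([119, 787, 70]);
translate([0, 89, 0]) rotate([0, atan2(408, 765), 0]) cube([37, 32, 867]);
translate([935, 89, 0]) mirror([1, 0, 0]) rotate([0, atan2(408, 765), 0]) cube([37, 32, 867]);
translate([0, 666, 0]) rotate([0, atan2(408, 765), 0]) cube([37, 32, 867]);
translate([935, 666, 0]) mirror([1, 0, 0]) rotate([0, atan2(408, 765), 0]) cube([37, 32, 867]);


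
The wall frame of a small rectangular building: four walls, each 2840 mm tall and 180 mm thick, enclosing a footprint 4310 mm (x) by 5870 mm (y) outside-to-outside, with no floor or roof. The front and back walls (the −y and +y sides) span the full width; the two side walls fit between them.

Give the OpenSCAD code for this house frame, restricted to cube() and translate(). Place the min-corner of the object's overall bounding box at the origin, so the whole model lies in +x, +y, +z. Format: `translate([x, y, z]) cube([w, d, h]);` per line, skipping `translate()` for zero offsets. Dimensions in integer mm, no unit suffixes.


cube([4310, 180, 2840]);
translate([0, 5690, 0]) cube([4310, 180, 2840]);
translate([0, 180, 0]) cube([180, 5510, 2840]);
translate([4130, 180, 0]) cube([180, 5510, 2840]);


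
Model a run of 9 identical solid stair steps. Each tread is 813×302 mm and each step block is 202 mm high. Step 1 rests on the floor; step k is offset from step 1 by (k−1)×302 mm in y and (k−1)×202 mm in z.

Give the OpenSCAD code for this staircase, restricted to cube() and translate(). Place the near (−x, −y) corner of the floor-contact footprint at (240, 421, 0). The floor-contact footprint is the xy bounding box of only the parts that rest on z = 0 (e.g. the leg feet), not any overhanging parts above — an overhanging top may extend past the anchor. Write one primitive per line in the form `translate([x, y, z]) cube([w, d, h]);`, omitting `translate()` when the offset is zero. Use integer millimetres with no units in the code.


translate([240, 421, 0]) cube([813, 302, 202]);
translate([240, 723, 202]) cube([813, 302, 202]);
translate([240, 1025, 404]) cube([813, 302, 202]);
translate([240, 1327, 606]) cube([813, 302, 202]);
translate([240, 1629, 808]) cube([813, 302, 202]);
translate([240, 1931, 1010]) cube([813, 302, 202]);
translate([240, 2233, 1212]) cube([813, 302, 202]);
translate([240, 2535, 1414]) cube([813, 302, 202]);
translate([240, 2837, 1616]) cube([813, 302, 202]);


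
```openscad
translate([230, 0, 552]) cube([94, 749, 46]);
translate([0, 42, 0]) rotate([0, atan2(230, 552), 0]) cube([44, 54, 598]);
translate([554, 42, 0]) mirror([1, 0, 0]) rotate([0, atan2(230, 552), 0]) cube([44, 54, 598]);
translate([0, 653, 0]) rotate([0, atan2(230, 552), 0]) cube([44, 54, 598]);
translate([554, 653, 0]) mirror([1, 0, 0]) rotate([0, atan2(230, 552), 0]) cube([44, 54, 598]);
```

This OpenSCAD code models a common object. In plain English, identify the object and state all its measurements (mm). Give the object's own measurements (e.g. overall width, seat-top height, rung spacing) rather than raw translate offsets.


A sawhorse. A 94×749×46 mm beam (x, y, z) sits on two A-frame leg pairs. Each pair is two raked legs of 44×54 mm section (54 mm along y) splaying symmetrically in x. Each leg rises 552 mm vertically over 230 mm of horizontal reach and is 598 mm long along its own axis. Every leg's outer bottom edge rests on the floor and its outer top edge meets a bottom edge of the beam — the left legs (tilting toward +x) meet the beam's −x bottom edge, the right legs (their mirror images, tilting toward −x) meet its +x bottom edge — so the leg tops tuck under the beam, the beam's underside is 552 mm above the floor, and the feet are 554 mm apart outside-to-outside with the beam centred between them. The two leg pairs are set in 42 mm from either end of the beam.


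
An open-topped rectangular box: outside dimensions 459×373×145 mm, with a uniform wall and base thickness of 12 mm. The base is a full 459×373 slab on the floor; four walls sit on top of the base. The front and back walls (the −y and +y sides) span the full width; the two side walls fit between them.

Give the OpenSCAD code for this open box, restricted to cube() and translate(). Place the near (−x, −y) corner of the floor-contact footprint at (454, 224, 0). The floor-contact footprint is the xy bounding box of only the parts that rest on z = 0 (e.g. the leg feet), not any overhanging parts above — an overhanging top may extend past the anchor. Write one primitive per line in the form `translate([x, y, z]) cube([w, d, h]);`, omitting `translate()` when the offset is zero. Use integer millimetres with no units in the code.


translate([454, 224, 0]) cube([459, 373, 12]);
translate([454, 224, 12]) cube([459, 12, 133]);
translate([454, 585, 12]) cube([459, 12, 133]);
translate([454, 236, 12]) cube([12, 349, 133]);
translate([901, 236, 12]) cube([12, 349, 133]);


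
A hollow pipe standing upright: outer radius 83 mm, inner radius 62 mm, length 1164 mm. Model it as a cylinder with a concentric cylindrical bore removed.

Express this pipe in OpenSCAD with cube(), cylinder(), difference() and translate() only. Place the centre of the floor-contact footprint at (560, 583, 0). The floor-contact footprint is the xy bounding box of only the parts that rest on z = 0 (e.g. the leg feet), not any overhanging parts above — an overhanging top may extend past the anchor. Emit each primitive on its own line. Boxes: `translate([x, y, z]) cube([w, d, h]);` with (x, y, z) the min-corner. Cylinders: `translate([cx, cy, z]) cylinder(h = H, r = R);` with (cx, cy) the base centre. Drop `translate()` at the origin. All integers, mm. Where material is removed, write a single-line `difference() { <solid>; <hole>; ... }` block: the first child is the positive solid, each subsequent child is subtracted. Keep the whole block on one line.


difference() { translate([560, 583, 0]) cylinder(h = 1164, r = 83); translate([560, 583, 0]) cylinder(h = 1164, r = 62); }


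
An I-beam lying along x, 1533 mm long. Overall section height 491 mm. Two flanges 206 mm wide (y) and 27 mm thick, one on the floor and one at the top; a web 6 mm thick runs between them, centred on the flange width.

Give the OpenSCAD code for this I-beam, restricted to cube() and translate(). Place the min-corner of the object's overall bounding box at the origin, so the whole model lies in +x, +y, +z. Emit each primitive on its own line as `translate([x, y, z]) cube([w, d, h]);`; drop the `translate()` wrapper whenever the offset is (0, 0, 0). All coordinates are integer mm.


cube([1533, 206, 27]);
translate([0, 100, 27]) cube([1533, 6, 437]);
translate([0, 0, 464]) cube([1533, 206, 27]);


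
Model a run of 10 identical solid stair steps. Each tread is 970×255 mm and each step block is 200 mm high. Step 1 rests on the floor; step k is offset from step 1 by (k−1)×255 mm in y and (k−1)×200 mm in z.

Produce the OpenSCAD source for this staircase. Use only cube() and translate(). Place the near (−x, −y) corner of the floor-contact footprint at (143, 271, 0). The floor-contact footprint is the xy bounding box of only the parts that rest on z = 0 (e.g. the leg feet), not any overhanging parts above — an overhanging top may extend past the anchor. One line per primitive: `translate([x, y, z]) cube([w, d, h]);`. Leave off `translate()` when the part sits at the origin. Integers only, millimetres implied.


translate([143, 271, 0]) cube([970, 255, 200]);
translate([143, 526, 200]) cube([970, 255, 200]);
translate([143, 781, 400]) cube([970, 255, 200]);
translate([143, 1036, 600]) cube([970, 255, 200]);
translate([143, 1291, 800]) cube([970, 255, 200]);
translate([143, 1546, 1000]) cube([970, 255, 200]);
translate([143, 1801, 1200]) cube([970, 255, 200]);
translate([143, 2056, 1400]) cube([970, 255, 200]);
translate([143, 2311, 1600]) cube([970, 255, 200]);
translate([143, 2566, 1800]) cube([970, 255, 200]);


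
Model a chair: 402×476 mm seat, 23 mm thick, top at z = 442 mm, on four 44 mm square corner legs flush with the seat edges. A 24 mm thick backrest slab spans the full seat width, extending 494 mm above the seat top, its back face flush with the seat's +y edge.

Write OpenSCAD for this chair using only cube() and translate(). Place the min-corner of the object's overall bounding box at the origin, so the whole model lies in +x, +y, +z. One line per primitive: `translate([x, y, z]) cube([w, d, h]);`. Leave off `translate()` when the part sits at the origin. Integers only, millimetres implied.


// leg_h = 442 - 23 = 419
translate([0, 0, 419]) cube([402, 476, 23]);
cube([44, 44, 419]);
translate([358, 0, 0]) cube([44, 44, 419]);
translate([0, 432, 0]) cube([44, 44, 419]);
translate([358, 432, 0]) cube([44, 44, 419]);
translate([0, 452, 442]) cube([402, 24, 494]);


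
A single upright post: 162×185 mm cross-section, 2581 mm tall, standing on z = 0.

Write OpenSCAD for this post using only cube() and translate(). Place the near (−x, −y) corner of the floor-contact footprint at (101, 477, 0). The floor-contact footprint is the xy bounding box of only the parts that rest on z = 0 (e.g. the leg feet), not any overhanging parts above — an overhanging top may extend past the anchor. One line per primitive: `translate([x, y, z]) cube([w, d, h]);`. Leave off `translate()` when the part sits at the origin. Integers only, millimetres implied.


translate([101, 477, 0]) cube([162, 185, 2581]);


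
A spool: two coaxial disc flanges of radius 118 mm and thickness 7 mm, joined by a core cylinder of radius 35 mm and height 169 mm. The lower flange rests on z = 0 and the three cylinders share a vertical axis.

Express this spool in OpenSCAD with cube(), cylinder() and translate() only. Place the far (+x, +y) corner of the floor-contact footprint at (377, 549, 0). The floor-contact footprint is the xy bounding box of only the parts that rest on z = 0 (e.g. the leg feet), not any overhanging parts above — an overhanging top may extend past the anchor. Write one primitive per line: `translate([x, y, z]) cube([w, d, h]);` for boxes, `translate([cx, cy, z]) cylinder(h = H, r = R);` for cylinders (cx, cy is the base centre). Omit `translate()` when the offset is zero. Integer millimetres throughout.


translate([259, 431, 0]) cylinder(h = 7, r = 118);
translate([259, 431, 7]) cylinder(h = 169, r = 35);
translate([259, 431, 176]) cylinder(h = 7, r = 118);


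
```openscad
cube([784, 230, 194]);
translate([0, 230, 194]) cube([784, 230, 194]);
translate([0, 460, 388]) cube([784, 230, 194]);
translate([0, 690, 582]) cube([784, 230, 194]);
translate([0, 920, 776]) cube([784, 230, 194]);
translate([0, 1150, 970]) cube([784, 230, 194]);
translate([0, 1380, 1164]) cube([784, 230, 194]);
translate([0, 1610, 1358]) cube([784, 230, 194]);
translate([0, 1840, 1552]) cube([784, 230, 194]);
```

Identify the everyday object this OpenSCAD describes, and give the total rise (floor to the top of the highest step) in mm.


A staircase. The total rise is 1746 mm.

9 identical blocks, each offset up and back from the previous — a staircase. Each step is 194 mm tall and there are 9 of them, so the total rise is 9 × 194 = 1746 mm.


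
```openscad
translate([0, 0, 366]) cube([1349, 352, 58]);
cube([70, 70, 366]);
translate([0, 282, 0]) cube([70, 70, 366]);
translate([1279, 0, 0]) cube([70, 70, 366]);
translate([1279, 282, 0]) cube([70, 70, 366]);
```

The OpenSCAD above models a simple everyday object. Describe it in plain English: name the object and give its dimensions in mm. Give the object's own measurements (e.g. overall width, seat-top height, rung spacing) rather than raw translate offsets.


A long wooden bench with a 1349 mm (x) × 352 mm (y) seat, 58 mm thick, its top surface 424 mm above the floor. Four 70 mm square legs at the seat corners, flush with the edges, run from z = 0 to the seat underside.


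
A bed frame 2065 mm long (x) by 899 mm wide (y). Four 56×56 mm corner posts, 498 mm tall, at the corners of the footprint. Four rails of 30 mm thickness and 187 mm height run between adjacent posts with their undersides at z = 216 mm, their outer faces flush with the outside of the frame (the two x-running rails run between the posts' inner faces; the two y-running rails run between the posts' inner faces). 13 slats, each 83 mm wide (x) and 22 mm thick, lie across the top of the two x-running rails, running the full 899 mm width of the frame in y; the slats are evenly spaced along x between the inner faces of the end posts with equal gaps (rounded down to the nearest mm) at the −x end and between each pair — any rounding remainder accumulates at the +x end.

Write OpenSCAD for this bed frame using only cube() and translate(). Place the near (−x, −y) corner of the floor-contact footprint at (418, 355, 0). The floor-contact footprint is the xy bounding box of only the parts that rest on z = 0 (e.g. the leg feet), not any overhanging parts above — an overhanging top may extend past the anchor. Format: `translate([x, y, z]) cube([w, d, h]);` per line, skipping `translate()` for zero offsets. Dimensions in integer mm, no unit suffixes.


translate([418, 355, 0]) cube([56, 56, 498]);
translate([418, 1198, 0]) cube([56, 56, 498]);
translate([2427, 355, 0]) cube([56, 56, 498]);
translate([2427, 1198, 0]) cube([56, 56, 498]);
translate([474, 355, 216]) cube([1953, 30, 187]);
translate([474, 1224, 216]) cube([1953, 30, 187]);
translate([418, 411, 216]) cube([30, 787, 187]);
translate([2453, 411, 216]) cube([30, 787, 187]);
translate([536, 355, 403]) cube([83, 899, 22]);
translate([681, 355, 403]) cube([83, 899, 22]);
translate([826, 355, 403]) cube([83, 899, 22]);
translate([971, 355, 403]) cube([83, 899, 22]);
translate([1116, 355, 403]) cube([83, 899, 22]);
translate([1261, 355, 403]) cube([83, 899, 22]);
translate([1406, 355, 403]) cube([83, 899, 22]);
translate([1551, 355, 403]) cube([83, 899, 22]);
translate([1696, 355, 403]) cube([83, 899, 22]);
translate([1841, 355, 403]) cube([83, 899, 22]);
translate([1986, 355, 403]) cube([83, 899, 22]);
translate([2131, 355, 403]) cube([83, 899, 22]);
translate([2276, 355, 403]) cube([83, 899, 22]);


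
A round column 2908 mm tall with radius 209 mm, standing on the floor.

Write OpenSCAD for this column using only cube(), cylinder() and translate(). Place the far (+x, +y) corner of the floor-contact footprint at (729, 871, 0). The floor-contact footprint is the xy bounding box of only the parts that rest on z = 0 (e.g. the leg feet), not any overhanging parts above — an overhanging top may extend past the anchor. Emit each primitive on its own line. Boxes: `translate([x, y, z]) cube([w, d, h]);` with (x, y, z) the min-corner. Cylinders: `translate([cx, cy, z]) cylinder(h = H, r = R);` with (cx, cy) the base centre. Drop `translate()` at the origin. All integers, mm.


translate([520, 662, 0]) cylinder(h = 2908, r = 209);


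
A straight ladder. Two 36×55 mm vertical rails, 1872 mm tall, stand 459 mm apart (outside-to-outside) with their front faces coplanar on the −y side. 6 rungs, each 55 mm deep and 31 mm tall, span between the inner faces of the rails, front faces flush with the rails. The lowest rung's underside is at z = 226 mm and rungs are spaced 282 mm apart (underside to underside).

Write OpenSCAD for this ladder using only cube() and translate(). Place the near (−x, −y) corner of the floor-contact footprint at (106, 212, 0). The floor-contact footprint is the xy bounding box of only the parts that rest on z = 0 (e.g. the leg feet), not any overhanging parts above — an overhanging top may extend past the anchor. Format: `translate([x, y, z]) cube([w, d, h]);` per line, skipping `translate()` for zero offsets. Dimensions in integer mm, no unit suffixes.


// rung span = 459 - 2*36 = 387
// rung[k] z = 226 + k*282
translate([106, 212, 0]) cube([36, 55, 1872]);
translate([529, 212, 0]) cube([36, 55, 1872]);
translate([142, 212, 226]) cube([387, 55, 31]);
translate([142, 212, 508]) cube([387, 55, 31]);
translate([142, 212, 790]) cube([387, 55, 31]);
translate([142, 212, 1072]) cube([387, 55, 31]);
translate([142, 212, 1354]) cube([387, 55, 31]);
translate([142, 212, 1636]) cube([387, 55, 31]);


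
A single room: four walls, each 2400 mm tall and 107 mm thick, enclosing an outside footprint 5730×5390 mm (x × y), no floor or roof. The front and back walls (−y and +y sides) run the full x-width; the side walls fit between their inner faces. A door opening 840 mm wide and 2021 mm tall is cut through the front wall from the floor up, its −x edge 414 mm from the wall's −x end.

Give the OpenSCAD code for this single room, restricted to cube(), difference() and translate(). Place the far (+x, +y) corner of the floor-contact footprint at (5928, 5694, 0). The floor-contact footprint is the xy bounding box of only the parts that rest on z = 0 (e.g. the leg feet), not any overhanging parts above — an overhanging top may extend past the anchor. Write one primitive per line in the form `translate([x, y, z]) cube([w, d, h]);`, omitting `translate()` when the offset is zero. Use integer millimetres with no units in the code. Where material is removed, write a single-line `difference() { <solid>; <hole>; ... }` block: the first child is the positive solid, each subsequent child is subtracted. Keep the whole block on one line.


difference() { translate([198, 304, 0]) cube([5730, 107, 2400]); translate([612, 304, 0]) cube([840, 107, 2021]); }
translate([198, 5587, 0]) cube([5730, 107, 2400]);
translate([198, 411, 0]) cube([107, 5176, 2400]);
translate([5821, 411, 0]) cube([107, 5176, 2400]);


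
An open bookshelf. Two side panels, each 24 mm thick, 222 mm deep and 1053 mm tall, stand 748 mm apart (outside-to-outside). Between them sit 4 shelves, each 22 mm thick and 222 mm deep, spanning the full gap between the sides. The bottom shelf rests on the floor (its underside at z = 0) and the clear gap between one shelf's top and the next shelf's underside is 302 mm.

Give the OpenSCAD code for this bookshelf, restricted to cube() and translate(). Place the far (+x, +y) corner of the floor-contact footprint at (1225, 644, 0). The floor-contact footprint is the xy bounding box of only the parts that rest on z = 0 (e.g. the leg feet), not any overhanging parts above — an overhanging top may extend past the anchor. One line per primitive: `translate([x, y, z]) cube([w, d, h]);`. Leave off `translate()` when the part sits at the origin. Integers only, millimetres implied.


translate([477, 422, 0]) cube([24, 222, 1053]);
translate([1201, 422, 0]) cube([24, 222, 1053]);
translate([501, 422, 0]) cube([700, 222, 22]);
translate([501, 422, 324]) cube([700, 222, 22]);
translate([501, 422, 648]) cube([700, 222, 22]);
translate([501, 422, 972]) cube([700, 222, 22]);


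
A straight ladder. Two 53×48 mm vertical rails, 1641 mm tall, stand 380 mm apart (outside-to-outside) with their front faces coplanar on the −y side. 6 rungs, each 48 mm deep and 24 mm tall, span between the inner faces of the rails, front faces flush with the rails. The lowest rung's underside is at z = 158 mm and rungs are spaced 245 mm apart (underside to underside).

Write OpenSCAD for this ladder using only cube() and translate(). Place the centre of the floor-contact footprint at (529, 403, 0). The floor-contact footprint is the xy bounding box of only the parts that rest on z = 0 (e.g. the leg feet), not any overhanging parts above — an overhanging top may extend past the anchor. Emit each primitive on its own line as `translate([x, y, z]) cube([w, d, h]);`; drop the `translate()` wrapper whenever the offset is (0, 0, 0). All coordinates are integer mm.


// rung span = 380 - 2*53 = 274
// rung[k] z = 158 + k*245
translate([339, 379, 0]) cube([53, 48, 1641]);
translate([666, 379, 0]) cube([53, 48, 1641]);
translate([392, 379, 158]) cube([274, 48, 24]);
translate([392, 379, 403]) cube([274, 48, 24]);
translate([392, 379, 648]) cube([274, 48, 24]);
translate([392, 379, 893]) cube([274, 48, 24]);
translate([392, 379, 1138]) cube([274, 48, 24]);
translate([392, 379, 1383]) cube([274, 48, 24]);


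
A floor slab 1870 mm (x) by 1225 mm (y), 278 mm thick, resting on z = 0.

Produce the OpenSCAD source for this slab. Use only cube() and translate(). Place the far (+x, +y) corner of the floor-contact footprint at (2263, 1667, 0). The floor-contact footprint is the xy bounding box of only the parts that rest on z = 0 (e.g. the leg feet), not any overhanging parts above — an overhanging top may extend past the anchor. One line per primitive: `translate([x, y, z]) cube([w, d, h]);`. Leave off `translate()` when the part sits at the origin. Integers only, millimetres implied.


translate([393, 442, 0]) cube([1870, 1225, 278]);


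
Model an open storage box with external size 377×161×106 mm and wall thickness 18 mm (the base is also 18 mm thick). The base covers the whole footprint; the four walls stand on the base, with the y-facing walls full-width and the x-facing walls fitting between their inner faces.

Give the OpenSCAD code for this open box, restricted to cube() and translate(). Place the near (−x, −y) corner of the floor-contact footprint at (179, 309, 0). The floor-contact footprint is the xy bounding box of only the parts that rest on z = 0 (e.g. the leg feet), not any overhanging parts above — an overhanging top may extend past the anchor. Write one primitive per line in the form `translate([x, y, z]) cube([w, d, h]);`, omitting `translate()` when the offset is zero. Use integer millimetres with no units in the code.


translate([179, 309, 0]) cube([377, 161, 18]);
translate([179, 309, 18]) cube([377, 18, 88]);
translate([179, 452, 18]) cube([377, 18, 88]);
translate([179, 327, 18]) cube([18, 125, 88]);
translate([538, 327, 18]) cube([18, 125, 88]);


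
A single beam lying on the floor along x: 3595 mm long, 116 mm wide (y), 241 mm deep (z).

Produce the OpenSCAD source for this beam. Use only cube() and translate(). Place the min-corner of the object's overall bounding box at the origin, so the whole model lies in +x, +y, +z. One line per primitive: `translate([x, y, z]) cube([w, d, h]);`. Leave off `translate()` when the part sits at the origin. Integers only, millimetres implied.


cube([3595, 116, 241]);


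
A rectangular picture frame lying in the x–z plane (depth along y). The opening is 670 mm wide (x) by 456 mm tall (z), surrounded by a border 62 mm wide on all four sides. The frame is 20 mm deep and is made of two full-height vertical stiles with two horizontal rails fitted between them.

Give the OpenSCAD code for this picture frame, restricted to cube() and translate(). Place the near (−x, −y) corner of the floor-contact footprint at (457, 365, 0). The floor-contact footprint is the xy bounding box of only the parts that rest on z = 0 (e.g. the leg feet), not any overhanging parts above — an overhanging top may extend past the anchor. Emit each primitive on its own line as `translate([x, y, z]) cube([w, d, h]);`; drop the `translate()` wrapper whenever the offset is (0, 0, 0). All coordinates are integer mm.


translate([457, 365, 0]) cube([62, 20, 580]);
translate([1189, 365, 0]) cube([62, 20, 580]);
translate([519, 365, 0]) cube([670, 20, 62]);
translate([519, 365, 518]) cube([670, 20, 62]);


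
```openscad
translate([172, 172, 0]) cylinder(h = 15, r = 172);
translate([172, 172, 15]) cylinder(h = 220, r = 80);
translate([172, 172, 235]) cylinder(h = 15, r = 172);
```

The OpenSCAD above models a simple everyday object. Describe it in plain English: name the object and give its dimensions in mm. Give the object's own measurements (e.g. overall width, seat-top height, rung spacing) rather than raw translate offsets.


A spool: two coaxial disc flanges of radius 172 mm and thickness 15 mm, joined by a core cylinder of radius 80 mm and height 220 mm. The lower flange rests on z = 0 and the three cylinders share a vertical axis.


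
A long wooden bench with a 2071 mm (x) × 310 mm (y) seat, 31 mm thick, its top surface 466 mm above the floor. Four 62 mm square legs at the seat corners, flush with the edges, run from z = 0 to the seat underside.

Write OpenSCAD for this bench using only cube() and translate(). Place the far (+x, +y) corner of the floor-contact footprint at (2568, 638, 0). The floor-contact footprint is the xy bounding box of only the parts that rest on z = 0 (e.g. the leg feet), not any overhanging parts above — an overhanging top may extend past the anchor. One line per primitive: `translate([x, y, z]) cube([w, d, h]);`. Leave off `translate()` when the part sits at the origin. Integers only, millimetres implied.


// leg_h = 466 − 31 = 435
translate([497, 328, 435]) cube([2071, 310, 31]);
translate([497, 328, 0]) cube([62, 62, 435]);
translate([497, 576, 0]) cube([62, 62, 435]);
translate([2506, 328, 0]) cube([62, 62, 435]);
translate([2506, 576, 0]) cube([62, 62, 435]);


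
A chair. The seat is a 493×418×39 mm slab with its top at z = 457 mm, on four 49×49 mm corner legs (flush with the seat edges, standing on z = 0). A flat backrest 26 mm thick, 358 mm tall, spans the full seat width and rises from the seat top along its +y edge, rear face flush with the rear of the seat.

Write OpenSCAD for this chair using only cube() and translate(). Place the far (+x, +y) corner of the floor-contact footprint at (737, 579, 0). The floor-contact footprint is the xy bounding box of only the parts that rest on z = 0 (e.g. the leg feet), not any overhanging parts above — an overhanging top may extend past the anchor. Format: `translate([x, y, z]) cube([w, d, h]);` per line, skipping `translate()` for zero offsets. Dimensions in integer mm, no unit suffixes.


translate([244, 161, 418]) cube([493, 418, 39]);
translate([244, 161, 0]) cube([49, 49, 418]);
translate([688, 161, 0]) cube([49, 49, 418]);
translate([244, 530, 0]) cube([49, 49, 418]);
translate([688, 530, 0]) cube([49, 49, 418]);
translate([244, 553, 457]) cube([493, 26, 358]);


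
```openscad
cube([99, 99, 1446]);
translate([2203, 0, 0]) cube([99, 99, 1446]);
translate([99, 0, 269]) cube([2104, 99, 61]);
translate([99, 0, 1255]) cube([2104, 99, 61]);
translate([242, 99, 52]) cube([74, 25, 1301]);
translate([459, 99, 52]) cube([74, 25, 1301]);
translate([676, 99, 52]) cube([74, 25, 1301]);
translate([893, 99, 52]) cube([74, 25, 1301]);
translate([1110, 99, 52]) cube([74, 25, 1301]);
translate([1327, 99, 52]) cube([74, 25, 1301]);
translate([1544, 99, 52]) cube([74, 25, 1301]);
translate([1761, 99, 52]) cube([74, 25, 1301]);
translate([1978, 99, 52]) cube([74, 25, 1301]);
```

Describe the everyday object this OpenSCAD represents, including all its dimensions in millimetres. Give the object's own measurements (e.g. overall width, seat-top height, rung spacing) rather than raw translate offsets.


A fence section. Two 99×99 mm posts, 1446 mm tall, stand on the floor with a clear span of 2104 mm between their inner faces. Two horizontal rails of 99×61 mm section span the gap between the posts with their undersides at z = 269 mm and z = 1255 mm, flush with the posts' −y face. 9 pickets, each 74 mm wide, 25 mm thick and 1301 mm tall, are fixed to the +y face of the rails with their bottoms at z = 52 mm, spaced across the span with a 143 mm gap after the −x post and between neighbouring pickets, with 151 mm left before the +x post.


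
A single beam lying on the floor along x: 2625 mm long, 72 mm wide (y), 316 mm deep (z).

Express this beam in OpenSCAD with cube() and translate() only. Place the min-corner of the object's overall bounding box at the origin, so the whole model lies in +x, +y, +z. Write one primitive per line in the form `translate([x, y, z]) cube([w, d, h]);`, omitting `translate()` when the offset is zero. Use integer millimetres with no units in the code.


cube([2625, 72, 316]);


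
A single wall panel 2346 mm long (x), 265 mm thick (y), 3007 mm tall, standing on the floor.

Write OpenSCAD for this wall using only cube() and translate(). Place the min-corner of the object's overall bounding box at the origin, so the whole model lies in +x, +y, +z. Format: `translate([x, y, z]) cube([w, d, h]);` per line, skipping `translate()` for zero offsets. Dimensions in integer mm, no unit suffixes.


cube([2346, 265, 3007]);


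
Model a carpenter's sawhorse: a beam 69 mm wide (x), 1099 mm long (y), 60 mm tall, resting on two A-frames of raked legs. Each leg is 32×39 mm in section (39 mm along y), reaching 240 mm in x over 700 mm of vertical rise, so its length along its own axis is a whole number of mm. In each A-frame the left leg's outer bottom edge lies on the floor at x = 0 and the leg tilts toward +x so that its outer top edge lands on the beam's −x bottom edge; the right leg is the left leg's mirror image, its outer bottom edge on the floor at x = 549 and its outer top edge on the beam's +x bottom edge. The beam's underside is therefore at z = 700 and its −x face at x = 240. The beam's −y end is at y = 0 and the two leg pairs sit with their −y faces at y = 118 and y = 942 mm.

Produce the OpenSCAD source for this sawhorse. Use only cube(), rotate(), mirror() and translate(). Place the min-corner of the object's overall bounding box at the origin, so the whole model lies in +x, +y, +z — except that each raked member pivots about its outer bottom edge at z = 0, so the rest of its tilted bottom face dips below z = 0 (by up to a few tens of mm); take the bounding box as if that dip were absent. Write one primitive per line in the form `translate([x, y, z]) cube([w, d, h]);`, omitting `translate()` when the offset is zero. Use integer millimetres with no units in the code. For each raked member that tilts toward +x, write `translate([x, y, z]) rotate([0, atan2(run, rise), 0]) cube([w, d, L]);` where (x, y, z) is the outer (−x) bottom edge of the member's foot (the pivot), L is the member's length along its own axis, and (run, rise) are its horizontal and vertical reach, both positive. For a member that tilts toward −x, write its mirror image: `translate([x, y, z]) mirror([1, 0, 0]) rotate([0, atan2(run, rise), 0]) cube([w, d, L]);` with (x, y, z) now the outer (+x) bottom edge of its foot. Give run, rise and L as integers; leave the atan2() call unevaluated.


translate([240, 0, 700]) cube([69, 1099, 60]);
translate([0, 118, 0]) rotate([0, atan2(240, 700), 0]) cube([32, 39, 740]);
translate([549, 118, 0]) mirror([1, 0, 0]) rotate([0, atan2(240, 700), 0]) cube([32, 39, 740]);
translate([0, 942, 0]) rotate([0, atan2(240, 700), 0]) cube([32, 39, 740]);
translate([549, 942, 0]) mirror([1, 0, 0]) rotate([0, atan2(240, 700), 0]) cube([32, 39, 740]);
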